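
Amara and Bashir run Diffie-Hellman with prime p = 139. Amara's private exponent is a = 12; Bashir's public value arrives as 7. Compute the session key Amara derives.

106

Shared key K = 7^12 mod 139.
7^1 ≡ 7 (mod 139)
7^2 = (7^1)^2 ≡ 7^2 = 49 ≡ 49 (mod 139)
7^4 = (7^2)^2 ≡ 49^2 = 2401 ≡ 38 (mod 139)
7^8 = (7^4)^2 ≡ 38^2 = 1444 ≡ 54 (mod 139)
7^12 = 7^8 · 7^4 ≡ 54 · 38 ≡ 106 (mod 139).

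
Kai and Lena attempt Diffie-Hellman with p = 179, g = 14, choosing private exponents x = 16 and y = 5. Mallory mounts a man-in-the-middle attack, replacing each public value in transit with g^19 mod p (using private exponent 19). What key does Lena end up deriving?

Lena receives Mallory's public value M = 14^19 mod 179 instead of the honest one.
14^1 ≡ 14 (mod 179)
14^2 = (14^1)^2 ≡ 14^2 = 196 ≡ 17 (mod 179)
14^4 = (14^2)^2 ≡ 17^2 = 289 ≡ 110 (mod 179)
14^8 = (14^4)^2 ≡ 110^2 = 12100 ≡ 107 (mod 179)
14^16 = (14^8)^2 ≡ 107^2 = 11449 ≡ 172 (mod 179)
14^19 = 14^16 · 14^2 · 14^1 ≡ 172 · 17 · 14 ≡ 124 (mod 179).
So M = 124. Lena computes K = M^5 mod 179.
124^1 ≡ 124 (mod 179)
124^2 = (124^1)^2 ≡ 124^2 = 15376 ≡ 161 (mod 179)
124^4 = (124^2)^2 ≡ 161^2 = 25921 ≡ 145 (mod 179)
124^5 = 124^4 · 124^1 ≡ 145 · 124 ≡ 80 (mod 179).

80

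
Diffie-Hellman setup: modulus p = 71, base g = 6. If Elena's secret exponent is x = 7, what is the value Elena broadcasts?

54

Public value = 6^7 (mod 71).
6^1 ≡ 6 (mod 71)
6^2 = (6^1)^2 ≡ 6^2 = 36 ≡ 36 (mod 71)
6^4 = (6^2)^2 ≡ 36^2 = 1296 ≡ 18 (mod 71)
6^7 = 6^4 · 6^2 · 6^1 ≡ 18 · 36 · 6 ≡ 54 (mod 71).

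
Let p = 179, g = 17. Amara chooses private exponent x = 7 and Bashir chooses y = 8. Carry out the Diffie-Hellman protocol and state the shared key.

36

Amara sends A = g^x mod p = 17^7 mod 179.
17^1 ≡ 17 (mod 179)
17^2 = (17^1)^2 ≡ 17^2 = 289 ≡ 110 (mod 179)
17^4 = (17^2)^2 ≡ 110^2 = 12100 ≡ 107 (mod 179)
17^7 = 17^4 · 17^2 · 17^1 ≡ 107 · 110 · 17 ≡ 147 (mod 179).
So A = 147. Bashir then computes K = A^y mod p = 147^8 mod 179.
147^1 ≡ 147 (mod 179)
147^2 = (147^1)^2 ≡ 147^2 = 21609 ≡ 129 (mod 179)
147^4 = (147^2)^2 ≡ 129^2 = 16641 ≡ 173 (mod 179)
147^8 = (147^4)^2 ≡ 173^2 = 29929 ≡ 36 (mod 179)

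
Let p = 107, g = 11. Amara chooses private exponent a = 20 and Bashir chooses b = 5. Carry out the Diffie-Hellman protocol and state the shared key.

Bashir sends B = g^b mod p = 11^5 mod 107.
11^1 ≡ 11 (mod 107)
11^2 = (11^1)^2 ≡ 11^2 = 121 ≡ 14 (mod 107)
11^4 = (11^2)^2 ≡ 14^2 = 196 ≡ 89 (mod 107)
11^5 = 11^4 · 11^1 ≡ 89 · 11 ≡ 16 (mod 107).
So B = 16. Amara then computes K = B^a mod p = 16^20 mod 107.
16^1 ≡ 16 (mod 107)
16^2 = (16^1)^2 ≡ 16^2 = 256 ≡ 42 (mod 107)
16^4 = (16^2)^2 ≡ 42^2 = 1764 ≡ 52 (mod 107)
16^8 = (16^4)^2 ≡ 52^2 = 2704 ≡ 29 (mod 107)
16^16 = (16^8)^2 ≡ 29^2 = 841 ≡ 92 (mod 107)
16^20 = 16^16 · 16^4 ≡ 92 · 52 ≡ 76 (mod 107).

76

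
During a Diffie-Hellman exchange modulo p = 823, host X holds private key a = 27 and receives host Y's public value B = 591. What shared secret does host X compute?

613

Shared key K = 591^27 mod 823.
591^1 ≡ 591 (mod 823)
591^2 = (591^1)^2 ≡ 591^2 = 349281 ≡ 329 (mod 823)
591^4 = (591^2)^2 ≡ 329^2 = 108241 ≡ 428 (mod 823)
591^8 = (591^4)^2 ≡ 428^2 = 183184 ≡ 478 (mod 823)
591^16 = (591^8)^2 ≡ 478^2 = 228484 ≡ 513 (mod 823)
591^27 = 591^16 · 591^8 · 591^2 · 591^1 ≡ 513 · 478 · 329 · 591 ≡ 613 (mod 823).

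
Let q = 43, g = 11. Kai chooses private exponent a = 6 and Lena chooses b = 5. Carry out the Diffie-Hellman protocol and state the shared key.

35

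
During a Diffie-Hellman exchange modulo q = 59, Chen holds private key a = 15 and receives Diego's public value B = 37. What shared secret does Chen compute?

50

Shared key K = 37^15 mod 59.
37^1 ≡ 37 (mod 59)
37^2 = (37^1)^2 ≡ 37^2 = 1369 ≡ 12 (mod 59)
37^4 = (37^2)^2 ≡ 12^2 = 144 ≡ 26 (mod 59)
37^8 = (37^4)^2 ≡ 26^2 = 676 ≡ 27 (mod 59)
37^15 = 37^8 · 37^4 · 37^2 · 37^1 ≡ 27 · 26 · 12 · 37 ≡ 50 (mod 59).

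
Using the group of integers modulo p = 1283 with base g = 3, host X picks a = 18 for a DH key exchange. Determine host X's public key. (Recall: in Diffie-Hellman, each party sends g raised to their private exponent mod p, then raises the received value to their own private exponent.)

677

Public value = 3^18 mod 1283.
3^1 ≡ 3 (mod 1283)
3^2 = (3^1)^2 ≡ 3^2 = 9 ≡ 9 (mod 1283)
3^4 = (3^2)^2 ≡ 9^2 = 81 ≡ 81 (mod 1283)
3^8 = (3^4)^2 ≡ 81^2 = 6561 ≡ 146 (mod 1283)
3^16 = (3^8)^2 ≡ 146^2 = 21316 ≡ 788 (mod 1283)
3^18 = 3^16 · 3^2 ≡ 788 · 9 ≡ 677 (mod 1283).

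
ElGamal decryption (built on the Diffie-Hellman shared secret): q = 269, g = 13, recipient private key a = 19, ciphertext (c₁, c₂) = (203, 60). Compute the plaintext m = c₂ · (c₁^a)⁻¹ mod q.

Shared mask s = c₁^a mod q = 203^19 mod 269.
203^1 ≡ 203 (mod 269)
203^2 = (203^1)^2 ≡ 203^2 = 41209 ≡ 52 (mod 269)
203^4 = (203^2)^2 ≡ 52^2 = 2704 ≡ 14 (mod 269)
203^8 = (203^4)^2 ≡ 14^2 = 196 ≡ 196 (mod 269)
203^16 = (203^8)^2 ≡ 196^2 = 38416 ≡ 218 (mod 269)
203^19 = 203^16 · 203^2 · 203^1 ≡ 218 · 52 · 203 ≡ 182 (mod 269).
So s = 182; s⁻¹ ≡ 34 (mod 269).
m = c₂ · s⁻¹ mod 269 = 60 · 34 mod 269 = 157.

157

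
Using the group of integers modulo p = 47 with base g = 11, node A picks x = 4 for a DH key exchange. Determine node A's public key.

Public value = 11^4 mod 47.
11^1 ≡ 11 (mod 47)
11^2 = (11^1)^2 ≡ 11^2 = 121 ≡ 27 (mod 47)
11^4 = (11^2)^2 ≡ 27^2 = 729 ≡ 24 (mod 47)

24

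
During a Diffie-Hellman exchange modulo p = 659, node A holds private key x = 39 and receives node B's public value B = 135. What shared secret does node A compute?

Shared key K = 135^39 mod 659.
135^1 ≡ 135 (mod 659)
135^2 = (135^1)^2 ≡ 135^2 = 18225 ≡ 432 (mod 659)
135^4 = (135^2)^2 ≡ 432^2 = 186624 ≡ 127 (mod 659)
135^8 = (135^4)^2 ≡ 127^2 = 16129 ≡ 313 (mod 659)
135^16 = (135^8)^2 ≡ 313^2 = 97969 ≡ 437 (mod 659)
135^32 = (135^16)^2 ≡ 437^2 = 190969 ≡ 518 (mod 659)
135^39 = 135^32 · 135^4 · 135^2 · 135^1 ≡ 518 · 127 · 432 · 135 ≡ 171 (mod 659).

171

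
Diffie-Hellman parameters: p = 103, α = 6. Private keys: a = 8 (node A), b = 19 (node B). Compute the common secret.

17

Node B sends B = α^b mod p = 6^19 mod 103.
6^1 ≡ 6 (mod 103)
6^2 = (6^1)^2 ≡ 6^2 = 36 ≡ 36 (mod 103)
6^4 = (6^2)^2 ≡ 36^2 = 1296 ≡ 60 (mod 103)
6^8 = (6^4)^2 ≡ 60^2 = 3600 ≡ 98 (mod 103)
6^16 = (6^8)^2 ≡ 98^2 = 9604 ≡ 25 (mod 103)
6^19 = 6^16 · 6^2 · 6^1 ≡ 25 · 36 · 6 ≡ 44 (mod 103).
So B = 44. Node A then computes K = B^a mod p = 44^8 mod 103.
44^1 ≡ 44 (mod 103)
44^2 = (44^1)^2 ≡ 44^2 = 1936 ≡ 82 (mod 103)
44^4 = (44^2)^2 ≡ 82^2 = 6724 ≡ 29 (mod 103)
44^8 = (44^4)^2 ≡ 29^2 = 841 ≡ 17 (mod 103)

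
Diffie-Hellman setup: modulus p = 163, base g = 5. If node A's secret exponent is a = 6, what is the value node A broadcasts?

Public value = 5^6 (mod 163).
5^1 ≡ 5 (mod 163)
5^2 = (5^1)^2 ≡ 5^2 = 25 ≡ 25 (mod 163)
5^4 = (5^2)^2 ≡ 25^2 = 625 ≡ 136 (mod 163)
5^6 = 5^4 · 5^2 ≡ 136 · 25 ≡ 140 (mod 163).

140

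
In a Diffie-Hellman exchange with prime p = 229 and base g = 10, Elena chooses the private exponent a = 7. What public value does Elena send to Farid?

Public value = 10^7 (mod 229).
10^1 ≡ 10 (mod 229)
10^2 = (10^1)^2 ≡ 10^2 = 100 ≡ 100 (mod 229)
10^4 = (10^2)^2 ≡ 100^2 = 10000 ≡ 153 (mod 229)
10^7 = 10^4 · 10^2 · 10^1 ≡ 153 · 100 · 10 ≡ 28 (mod 229).

28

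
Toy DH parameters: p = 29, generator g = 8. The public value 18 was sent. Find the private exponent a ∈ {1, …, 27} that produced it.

13

Try successive powers of 8 modulo 29:
8^1 ≡ 8
8^2 ≡ 6
8^3 ≡ 19
8^4 ≡ 7
8^5 ≡ 27
8^6 ≡ 13
8^7 ≡ 17
8^8 ≡ 20
8^9 ≡ 15
8^10 ≡ 4
8^11 ≡ 3
8^12 ≡ 24
8^13 ≡ 18
Found: a = 13.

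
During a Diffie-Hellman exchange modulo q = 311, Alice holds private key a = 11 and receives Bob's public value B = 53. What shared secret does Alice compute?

249

Shared key K = 53^11 mod 311.
53^1 ≡ 53 (mod 311)
53^2 = (53^1)^2 ≡ 53^2 = 2809 ≡ 10 (mod 311)
53^4 = (53^2)^2 ≡ 10^2 = 100 ≡ 100 (mod 311)
53^8 = (53^4)^2 ≡ 100^2 = 10000 ≡ 48 (mod 311)
53^11 = 53^8 · 53^2 · 53^1 ≡ 48 · 10 · 53 ≡ 249 (mod 311).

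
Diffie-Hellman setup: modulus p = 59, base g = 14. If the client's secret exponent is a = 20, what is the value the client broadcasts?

Public value = 14^{20} \pmod{59}.
14^1 ≡ 14 (mod 59)
14^2 = (14^1)^2 ≡ 14^2 = 196 ≡ 19 (mod 59)
14^4 = (14^2)^2 ≡ 19^2 = 361 ≡ 7 (mod 59)
14^8 = (14^4)^2 ≡ 7^2 = 49 ≡ 49 (mod 59)
14^16 = (14^8)^2 ≡ 49^2 = 2401 ≡ 41 (mod 59)
14^20 = 14^16 · 14^4 ≡ 41 · 7 ≡ 51 (mod 59).

51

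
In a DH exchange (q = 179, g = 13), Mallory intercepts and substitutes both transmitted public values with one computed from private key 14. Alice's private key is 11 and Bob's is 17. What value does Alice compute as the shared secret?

Alice receives Mallory's public value M = 13^14 mod 179 instead of the honest one.
13^1 ≡ 13 (mod 179)
13^2 = (13^1)^2 ≡ 13^2 = 169 ≡ 169 (mod 179)
13^4 = (13^2)^2 ≡ 169^2 = 28561 ≡ 100 (mod 179)
13^8 = (13^4)^2 ≡ 100^2 = 10000 ≡ 155 (mod 179)
13^14 = 13^8 · 13^4 · 13^2 ≡ 155 · 100 · 169 ≡ 14 (mod 179).
So M = 14. Alice computes K = M^11 mod 179.
14^1 ≡ 14 (mod 179)
14^2 = (14^1)^2 ≡ 14^2 = 196 ≡ 17 (mod 179)
14^4 = (14^2)^2 ≡ 17^2 = 289 ≡ 110 (mod 179)
14^8 = (14^4)^2 ≡ 110^2 = 12100 ≡ 107 (mod 179)
14^11 = 14^8 · 14^2 · 14^1 ≡ 107 · 17 · 14 ≡ 48 (mod 179).

48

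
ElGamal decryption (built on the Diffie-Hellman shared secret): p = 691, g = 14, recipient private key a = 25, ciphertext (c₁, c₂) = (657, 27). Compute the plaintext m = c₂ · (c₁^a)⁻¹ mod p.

Shared mask s = c₁^a mod p = 657^25 mod 691.
657^1 ≡ 657 (mod 691)
657^2 = (657^1)^2 ≡ 657^2 = 431649 ≡ 465 (mod 691)
657^4 = (657^2)^2 ≡ 465^2 = 216225 ≡ 633 (mod 691)
657^8 = (657^4)^2 ≡ 633^2 = 400689 ≡ 600 (mod 691)
657^16 = (657^8)^2 ≡ 600^2 = 360000 ≡ 680 (mod 691)
657^25 = 657^16 · 657^8 · 657^1 ≡ 680 · 600 · 657 ≡ 516 (mod 691).
So s = 516; s⁻¹ ≡ 537 (mod 691).
m = c₂ · s⁻¹ mod 691 = 27 · 537 mod 691 = 679.

679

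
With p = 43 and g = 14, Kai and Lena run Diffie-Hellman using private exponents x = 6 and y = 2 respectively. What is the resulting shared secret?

Lena sends B = g^y mod p = 14^2 mod 43.
14^1 ≡ 14 (mod 43)
14^2 = (14^1)^2 ≡ 14^2 = 196 ≡ 24 (mod 43)
So B = 24. Kai then computes K = B^x mod p = 24^6 mod 43.
24^1 ≡ 24 (mod 43)
24^2 = (24^1)^2 ≡ 24^2 = 576 ≡ 17 (mod 43)
24^4 = (24^2)^2 ≡ 17^2 = 289 ≡ 31 (mod 43)
24^6 = 24^4 · 24^2 ≡ 31 · 17 ≡ 11 (mod 43).

11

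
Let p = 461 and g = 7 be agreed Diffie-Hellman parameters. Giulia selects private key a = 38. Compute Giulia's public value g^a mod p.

Public value = 7^38 mod 461.
7^1 ≡ 7 (mod 461)
7^2 = (7^1)^2 ≡ 7^2 = 49 ≡ 49 (mod 461)
7^4 = (7^2)^2 ≡ 49^2 = 2401 ≡ 96 (mod 461)
7^8 = (7^4)^2 ≡ 96^2 = 9216 ≡ 457 (mod 461)
7^16 = (7^8)^2 ≡ 457^2 = 208849 ≡ 16 (mod 461)
7^32 = (7^16)^2 ≡ 16^2 = 256 ≡ 256 (mod 461)
7^38 = 7^32 · 7^4 · 7^2 ≡ 256 · 96 · 49 ≡ 92 (mod 461).

92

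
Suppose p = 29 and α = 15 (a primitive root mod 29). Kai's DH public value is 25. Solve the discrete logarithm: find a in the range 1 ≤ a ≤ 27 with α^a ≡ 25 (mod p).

12

Try successive powers of 15 modulo 29:
15^1 ≡ 15
15^2 ≡ 22
15^3 ≡ 11
15^4 ≡ 20
15^5 ≡ 10
15^6 ≡ 5
15^7 ≡ 17
15^8 ≡ 23
15^9 ≡ 26
15^10 ≡ 13
15^11 ≡ 21
15^12 ≡ 25
Found: a = 12.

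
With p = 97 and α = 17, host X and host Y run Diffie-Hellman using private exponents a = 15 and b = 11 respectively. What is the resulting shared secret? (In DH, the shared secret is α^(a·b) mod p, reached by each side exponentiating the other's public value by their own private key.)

Host Y sends B = α^b mod p = 17^11 mod 97.
17^1 ≡ 17 (mod 97)
17^2 = (17^1)^2 ≡ 17^2 = 289 ≡ 95 (mod 97)
17^4 = (17^2)^2 ≡ 95^2 = 9025 ≡ 4 (mod 97)
17^8 = (17^4)^2 ≡ 4^2 = 16 ≡ 16 (mod 97)
17^11 = 17^8 · 17^2 · 17^1 ≡ 16 · 95 · 17 ≡ 38 (mod 97).
So B = 38. Host X then computes K = B^a mod p = 38^15 mod 97.
38^1 ≡ 38 (mod 97)
38^2 = (38^1)^2 ≡ 38^2 = 1444 ≡ 86 (mod 97)
38^4 = (38^2)^2 ≡ 86^2 = 7396 ≡ 24 (mod 97)
38^8 = (38^4)^2 ≡ 24^2 = 576 ≡ 91 (mod 97)
38^15 = 38^8 · 38^4 · 38^2 · 38^1 ≡ 91 · 24 · 86 · 38 ≡ 52 (mod 97).

52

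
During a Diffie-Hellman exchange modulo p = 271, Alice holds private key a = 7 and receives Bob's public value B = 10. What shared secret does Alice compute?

100

Shared key K = 10^7 mod 271.
10^1 ≡ 10 (mod 271)
10^2 = (10^1)^2 ≡ 10^2 = 100 ≡ 100 (mod 271)
10^4 = (10^2)^2 ≡ 100^2 = 10000 ≡ 244 (mod 271)
10^7 = 10^4 · 10^2 · 10^1 ≡ 244 · 100 · 10 ≡ 100 (mod 271).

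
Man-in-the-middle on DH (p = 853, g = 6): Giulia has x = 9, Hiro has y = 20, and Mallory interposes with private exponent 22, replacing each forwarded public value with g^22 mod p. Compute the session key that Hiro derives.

Hiro receives Mallory's public value M = 6^22 mod 853 instead of the honest one.
6^1 ≡ 6 (mod 853)
6^2 = (6^1)^2 ≡ 6^2 = 36 ≡ 36 (mod 853)
6^4 = (6^2)^2 ≡ 36^2 = 1296 ≡ 443 (mod 853)
6^8 = (6^4)^2 ≡ 443^2 = 196249 ≡ 59 (mod 853)
6^16 = (6^8)^2 ≡ 59^2 = 3481 ≡ 69 (mod 853)
6^22 = 6^16 · 6^4 · 6^2 ≡ 69 · 443 · 36 ≡ 42 (mod 853).
So M = 42. Hiro computes K = M^20 mod 853.
42^1 ≡ 42 (mod 853)
42^2 = (42^1)^2 ≡ 42^2 = 1764 ≡ 58 (mod 853)
42^4 = (42^2)^2 ≡ 58^2 = 3364 ≡ 805 (mod 853)
42^8 = (42^4)^2 ≡ 805^2 = 648025 ≡ 598 (mod 853)
42^16 = (42^8)^2 ≡ 598^2 = 357604 ≡ 197 (mod 853)
42^20 = 42^16 · 42^4 ≡ 197 · 805 ≡ 780 (mod 853).

780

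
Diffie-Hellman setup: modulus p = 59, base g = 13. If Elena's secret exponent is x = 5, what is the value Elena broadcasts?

6

Public value = 13^5 mod 59.
13^1 ≡ 13 (mod 59)
13^2 = (13^1)^2 ≡ 13^2 = 169 ≡ 51 (mod 59)
13^4 = (13^2)^2 ≡ 51^2 = 2601 ≡ 5 (mod 59)
13^5 = 13^4 · 13^1 ≡ 5 · 13 ≡ 6 (mod 59).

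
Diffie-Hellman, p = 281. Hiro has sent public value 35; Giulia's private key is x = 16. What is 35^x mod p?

98

Shared key K = 35^16 mod 281.
35^1 ≡ 35 (mod 281)
35^2 = (35^1)^2 ≡ 35^2 = 1225 ≡ 101 (mod 281)
35^4 = (35^2)^2 ≡ 101^2 = 10201 ≡ 85 (mod 281)
35^8 = (35^4)^2 ≡ 85^2 = 7225 ≡ 200 (mod 281)
35^16 = (35^8)^2 ≡ 200^2 = 40000 ≡ 98 (mod 281)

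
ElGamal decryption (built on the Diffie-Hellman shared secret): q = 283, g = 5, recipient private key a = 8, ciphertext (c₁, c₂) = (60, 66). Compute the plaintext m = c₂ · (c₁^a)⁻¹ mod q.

Shared mask s = c₁^a mod q = 60^8 mod 283.
60^1 ≡ 60 (mod 283)
60^2 = (60^1)^2 ≡ 60^2 = 3600 ≡ 204 (mod 283)
60^4 = (60^2)^2 ≡ 204^2 = 41616 ≡ 15 (mod 283)
60^8 = (60^4)^2 ≡ 15^2 = 225 ≡ 225 (mod 283)
So s = 225; s⁻¹ ≡ 161 (mod 283).
m = c₂ · s⁻¹ mod 283 = 66 · 161 mod 283 = 155.

155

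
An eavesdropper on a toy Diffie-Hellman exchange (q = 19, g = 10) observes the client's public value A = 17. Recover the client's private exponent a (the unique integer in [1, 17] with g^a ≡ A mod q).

Try successive powers of 10 modulo 19:
10^1 ≡ 10
10^2 ≡ 5
10^3 ≡ 12
10^4 ≡ 6
10^5 ≡ 3
10^6 ≡ 11
10^7 ≡ 15
10^8 ≡ 17
Found: a = 8.

8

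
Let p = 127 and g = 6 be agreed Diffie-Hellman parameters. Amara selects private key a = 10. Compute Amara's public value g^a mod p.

Public value = 6^10 mod 127.
6^1 ≡ 6 (mod 127)
6^2 = (6^1)^2 ≡ 6^2 = 36 ≡ 36 (mod 127)
6^4 = (6^2)^2 ≡ 36^2 = 1296 ≡ 26 (mod 127)
6^8 = (6^4)^2 ≡ 26^2 = 676 ≡ 41 (mod 127)
6^10 = 6^8 · 6^2 ≡ 41 · 36 ≡ 79 (mod 127).

79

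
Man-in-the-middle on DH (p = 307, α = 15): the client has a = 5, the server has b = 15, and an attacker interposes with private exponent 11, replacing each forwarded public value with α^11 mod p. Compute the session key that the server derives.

16

The server receives an attacker's public value M = 15^11 mod 307 instead of the honest one.
15^1 ≡ 15 (mod 307)
15^2 = (15^1)^2 ≡ 15^2 = 225 ≡ 225 (mod 307)
15^4 = (15^2)^2 ≡ 225^2 = 50625 ≡ 277 (mod 307)
15^8 = (15^4)^2 ≡ 277^2 = 76729 ≡ 286 (mod 307)
15^11 = 15^8 · 15^2 · 15^1 ≡ 286 · 225 · 15 ≡ 42 (mod 307).
So M = 42. The server computes K = M^15 mod 307.
42^1 ≡ 42 (mod 307)
42^2 = (42^1)^2 ≡ 42^2 = 1764 ≡ 229 (mod 307)
42^4 = (42^2)^2 ≡ 229^2 = 52441 ≡ 251 (mod 307)
42^8 = (42^4)^2 ≡ 251^2 = 63001 ≡ 66 (mod 307)
42^15 = 42^8 · 42^4 · 42^2 · 42^1 ≡ 66 · 251 · 229 · 42 ≡ 16 (mod 307).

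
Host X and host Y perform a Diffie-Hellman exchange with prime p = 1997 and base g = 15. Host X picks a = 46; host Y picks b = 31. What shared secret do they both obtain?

1737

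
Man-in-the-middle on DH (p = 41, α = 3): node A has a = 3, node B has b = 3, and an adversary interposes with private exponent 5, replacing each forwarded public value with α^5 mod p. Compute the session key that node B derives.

14

Node B receives an adversary's public value M = 3^5 mod 41 instead of the honest one.
3^1 ≡ 3 (mod 41)
3^2 = (3^1)^2 ≡ 3^2 = 9 ≡ 9 (mod 41)
3^4 = (3^2)^2 ≡ 9^2 = 81 ≡ 40 (mod 41)
3^5 = 3^4 · 3^1 ≡ 40 · 3 ≡ 38 (mod 41).
So M = 38. Node B computes K = M^3 mod 41.
38^1 ≡ 38 (mod 41)
38^2 = (38^1)^2 ≡ 38^2 = 1444 ≡ 9 (mod 41)
38^3 = 38^2 · 38^1 ≡ 9 · 38 ≡ 14 (mod 41).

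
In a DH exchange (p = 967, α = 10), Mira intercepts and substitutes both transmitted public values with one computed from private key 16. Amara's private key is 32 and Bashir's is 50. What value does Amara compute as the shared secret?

Amara receives Mira's public value M = 10^16 mod 967 instead of the honest one.
10^1 ≡ 10 (mod 967)
10^2 = (10^1)^2 ≡ 10^2 = 100 ≡ 100 (mod 967)
10^4 = (10^2)^2 ≡ 100^2 = 10000 ≡ 330 (mod 967)
10^8 = (10^4)^2 ≡ 330^2 = 108900 ≡ 596 (mod 967)
10^16 = (10^8)^2 ≡ 596^2 = 355216 ≡ 327 (mod 967)
So M = 327. Amara computes K = M^32 mod 967.
327^1 ≡ 327 (mod 967)
327^2 = (327^1)^2 ≡ 327^2 = 106929 ≡ 559 (mod 967)
327^4 = (327^2)^2 ≡ 559^2 = 312481 ≡ 140 (mod 967)
327^8 = (327^4)^2 ≡ 140^2 = 19600 ≡ 260 (mod 967)
327^16 = (327^8)^2 ≡ 260^2 = 67600 ≡ 877 (mod 967)
327^32 = (327^16)^2 ≡ 877^2 = 769129 ≡ 364 (mod 967)

364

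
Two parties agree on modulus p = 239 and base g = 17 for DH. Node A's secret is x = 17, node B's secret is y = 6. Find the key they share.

98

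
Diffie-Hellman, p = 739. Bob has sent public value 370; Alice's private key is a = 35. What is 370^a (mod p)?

Shared key K = 370^35 mod 739.
370^1 ≡ 370 (mod 739)
370^2 = (370^1)^2 ≡ 370^2 = 136900 ≡ 185 (mod 739)
370^4 = (370^2)^2 ≡ 185^2 = 34225 ≡ 231 (mod 739)
370^8 = (370^4)^2 ≡ 231^2 = 53361 ≡ 153 (mod 739)
370^16 = (370^8)^2 ≡ 153^2 = 23409 ≡ 500 (mod 739)
370^32 = (370^16)^2 ≡ 500^2 = 250000 ≡ 218 (mod 739)
370^35 = 370^32 · 370^2 · 370^1 ≡ 218 · 185 · 370 ≡ 212 (mod 739).

212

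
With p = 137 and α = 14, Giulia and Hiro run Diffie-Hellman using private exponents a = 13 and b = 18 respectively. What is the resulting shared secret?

Giulia sends A = α^a mod p = 14^13 mod 137.
14^1 ≡ 14 (mod 137)
14^2 = (14^1)^2 ≡ 14^2 = 196 ≡ 59 (mod 137)
14^4 = (14^2)^2 ≡ 59^2 = 3481 ≡ 56 (mod 137)
14^8 = (14^4)^2 ≡ 56^2 = 3136 ≡ 122 (mod 137)
14^13 = 14^8 · 14^4 · 14^1 ≡ 122 · 56 · 14 ≡ 22 (mod 137).
So A = 22. Hiro then computes K = A^b mod p = 22^18 mod 137.
22^1 ≡ 22 (mod 137)
22^2 = (22^1)^2 ≡ 22^2 = 484 ≡ 73 (mod 137)
22^4 = (22^2)^2 ≡ 73^2 = 5329 ≡ 123 (mod 137)
22^8 = (22^4)^2 ≡ 123^2 = 15129 ≡ 59 (mod 137)
22^16 = (22^8)^2 ≡ 59^2 = 3481 ≡ 56 (mod 137)
22^18 = 22^16 · 22^2 ≡ 56 · 73 ≡ 115 (mod 137).

115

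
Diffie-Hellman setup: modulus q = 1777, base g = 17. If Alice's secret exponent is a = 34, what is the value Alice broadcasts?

1127

Public value = 17^34 mod 1777.
17^1 ≡ 17 (mod 1777)
17^2 = (17^1)^2 ≡ 17^2 = 289 ≡ 289 (mod 1777)
17^4 = (17^2)^2 ≡ 289^2 = 83521 ≡ 2 (mod 1777)
17^8 = (17^4)^2 ≡ 2^2 = 4 ≡ 4 (mod 1777)
17^16 = (17^8)^2 ≡ 4^2 = 16 ≡ 16 (mod 1777)
17^32 = (17^16)^2 ≡ 16^2 = 256 ≡ 256 (mod 1777)
17^34 = 17^32 · 17^2 ≡ 256 · 289 ≡ 1127 (mod 1777).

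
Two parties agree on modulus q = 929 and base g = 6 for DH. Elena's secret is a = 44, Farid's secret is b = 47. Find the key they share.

841

Elena sends A = g^a mod q = 6^44 mod 929.
6^1 ≡ 6 (mod 929)
6^2 = (6^1)^2 ≡ 6^2 = 36 ≡ 36 (mod 929)
6^4 = (6^2)^2 ≡ 36^2 = 1296 ≡ 367 (mod 929)
6^8 = (6^4)^2 ≡ 367^2 = 134689 ≡ 913 (mod 929)
6^16 = (6^8)^2 ≡ 913^2 = 833569 ≡ 256 (mod 929)
6^32 = (6^16)^2 ≡ 256^2 = 65536 ≡ 506 (mod 929)
6^44 = 6^32 · 6^8 · 6^4 ≡ 506 · 913 · 367 ≡ 639 (mod 929).
So A = 639. Farid then computes K = A^b mod q = 639^47 mod 929.
639^1 ≡ 639 (mod 929)
639^2 = (639^1)^2 ≡ 639^2 = 408321 ≡ 490 (mod 929)
639^4 = (639^2)^2 ≡ 490^2 = 240100 ≡ 418 (mod 929)
639^8 = (639^4)^2 ≡ 418^2 = 174724 ≡ 72 (mod 929)
639^16 = (639^8)^2 ≡ 72^2 = 5184 ≡ 539 (mod 929)
639^32 = (639^16)^2 ≡ 539^2 = 290521 ≡ 673 (mod 929)
639^47 = 639^32 · 639^8 · 639^4 · 639^2 · 639^1 ≡ 673 · 72 · 418 · 490 · 639 ≡ 841 (mod 929).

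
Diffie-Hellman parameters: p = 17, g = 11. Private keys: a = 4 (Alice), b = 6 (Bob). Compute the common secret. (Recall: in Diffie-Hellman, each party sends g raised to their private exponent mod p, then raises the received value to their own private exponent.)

Alice sends A = g^a mod p = 11^4 mod 17.
11^1 ≡ 11 (mod 17)
11^2 = (11^1)^2 ≡ 11^2 = 121 ≡ 2 (mod 17)
11^4 = (11^2)^2 ≡ 2^2 = 4 ≡ 4 (mod 17)
So A = 4. Bob then computes K = A^b mod p = 4^6 mod 17.
4^1 ≡ 4 (mod 17)
4^2 = (4^1)^2 ≡ 4^2 = 16 ≡ 16 (mod 17)
4^4 = (4^2)^2 ≡ 16^2 = 256 ≡ 1 (mod 17)
4^6 = 4^4 · 4^2 ≡ 1 · 16 ≡ 16 (mod 17).

16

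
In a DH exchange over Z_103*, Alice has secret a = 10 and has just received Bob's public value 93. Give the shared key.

Shared key K = 93^10 mod 103.
93^1 ≡ 93 (mod 103)
93^2 = (93^1)^2 ≡ 93^2 = 8649 ≡ 100 (mod 103)
93^4 = (93^2)^2 ≡ 100^2 = 10000 ≡ 9 (mod 103)
93^8 = (93^4)^2 ≡ 9^2 = 81 ≡ 81 (mod 103)
93^10 = 93^8 · 93^2 ≡ 81 · 100 ≡ 66 (mod 103).

66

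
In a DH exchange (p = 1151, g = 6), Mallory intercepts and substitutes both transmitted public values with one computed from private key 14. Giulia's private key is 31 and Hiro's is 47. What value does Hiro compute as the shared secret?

1132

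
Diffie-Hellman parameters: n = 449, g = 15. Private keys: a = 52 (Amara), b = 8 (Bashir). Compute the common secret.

431

Amara sends A = g^a mod n = 15^52 mod 449.
15^1 ≡ 15 (mod 449)
15^2 = (15^1)^2 ≡ 15^2 = 225 ≡ 225 (mod 449)
15^4 = (15^2)^2 ≡ 225^2 = 50625 ≡ 337 (mod 449)
15^8 = (15^4)^2 ≡ 337^2 = 113569 ≡ 421 (mod 449)
15^16 = (15^8)^2 ≡ 421^2 = 177241 ≡ 335 (mod 449)
15^32 = (15^16)^2 ≡ 335^2 = 112225 ≡ 424 (mod 449)
15^52 = 15^32 · 15^16 · 15^4 ≡ 424 · 335 · 337 ≡ 39 (mod 449).
So A = 39. Bashir then computes K = A^b mod n = 39^8 mod 449.
39^1 ≡ 39 (mod 449)
39^2 = (39^1)^2 ≡ 39^2 = 1521 ≡ 174 (mod 449)
39^4 = (39^2)^2 ≡ 174^2 = 30276 ≡ 193 (mod 449)
39^8 = (39^4)^2 ≡ 193^2 = 37249 ≡ 431 (mod 449)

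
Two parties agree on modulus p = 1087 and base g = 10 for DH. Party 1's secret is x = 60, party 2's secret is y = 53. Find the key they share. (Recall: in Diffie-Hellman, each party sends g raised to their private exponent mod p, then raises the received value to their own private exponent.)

440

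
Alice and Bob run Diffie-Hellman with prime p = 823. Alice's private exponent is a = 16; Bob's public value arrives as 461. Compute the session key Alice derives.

745

Shared key K = 461^16 mod 823.
461^1 ≡ 461 (mod 823)
461^2 = (461^1)^2 ≡ 461^2 = 212521 ≡ 187 (mod 823)
461^4 = (461^2)^2 ≡ 187^2 = 34969 ≡ 403 (mod 823)
461^8 = (461^4)^2 ≡ 403^2 = 162409 ≡ 278 (mod 823)
461^16 = (461^8)^2 ≡ 278^2 = 77284 ≡ 745 (mod 823)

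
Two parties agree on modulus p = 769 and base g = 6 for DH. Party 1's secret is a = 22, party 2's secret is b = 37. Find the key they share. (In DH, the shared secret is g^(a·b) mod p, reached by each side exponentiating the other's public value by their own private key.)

667

Party 2 sends B = g^b mod p = 6^37 mod 769.
6^1 ≡ 6 (mod 769)
6^2 = (6^1)^2 ≡ 6^2 = 36 ≡ 36 (mod 769)
6^4 = (6^2)^2 ≡ 36^2 = 1296 ≡ 527 (mod 769)
6^8 = (6^4)^2 ≡ 527^2 = 277729 ≡ 120 (mod 769)
6^16 = (6^8)^2 ≡ 120^2 = 14400 ≡ 558 (mod 769)
6^32 = (6^16)^2 ≡ 558^2 = 311364 ≡ 688 (mod 769)
6^37 = 6^32 · 6^4 · 6^1 ≡ 688 · 527 · 6 ≡ 724 (mod 769).
So B = 724. Party 1 then computes K = B^a mod p = 724^22 mod 769.
724^1 ≡ 724 (mod 769)
724^2 = (724^1)^2 ≡ 724^2 = 524176 ≡ 487 (mod 769)
724^4 = (724^2)^2 ≡ 487^2 = 237169 ≡ 317 (mod 769)
724^8 = (724^4)^2 ≡ 317^2 = 100489 ≡ 519 (mod 769)
724^16 = (724^8)^2 ≡ 519^2 = 269361 ≡ 211 (mod 769)
724^22 = 724^16 · 724^4 · 724^2 ≡ 211 · 317 · 487 ≡ 667 (mod 769).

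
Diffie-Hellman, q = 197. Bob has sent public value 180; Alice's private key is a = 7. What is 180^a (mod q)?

113

Shared key K = 180^7 mod 197.
180^1 ≡ 180 (mod 197)
180^2 = (180^1)^2 ≡ 180^2 = 32400 ≡ 92 (mod 197)
180^4 = (180^2)^2 ≡ 92^2 = 8464 ≡ 190 (mod 197)
180^7 = 180^4 · 180^2 · 180^1 ≡ 190 · 92 · 180 ≡ 113 (mod 197).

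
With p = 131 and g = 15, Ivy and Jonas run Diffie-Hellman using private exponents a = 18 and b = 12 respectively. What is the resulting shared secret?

Jonas sends B = g^b mod p = 15^12 mod 131.
15^1 ≡ 15 (mod 131)
15^2 = (15^1)^2 ≡ 15^2 = 225 ≡ 94 (mod 131)
15^4 = (15^2)^2 ≡ 94^2 = 8836 ≡ 59 (mod 131)
15^8 = (15^4)^2 ≡ 59^2 = 3481 ≡ 75 (mod 131)
15^12 = 15^8 · 15^4 ≡ 75 · 59 ≡ 102 (mod 131).
So B = 102. Ivy then computes K = B^a mod p = 102^18 mod 131.
102^1 ≡ 102 (mod 131)
102^2 = (102^1)^2 ≡ 102^2 = 10404 ≡ 55 (mod 131)
102^4 = (102^2)^2 ≡ 55^2 = 3025 ≡ 12 (mod 131)
102^8 = (102^4)^2 ≡ 12^2 = 144 ≡ 13 (mod 131)
102^16 = (102^8)^2 ≡ 13^2 = 169 ≡ 38 (mod 131)
102^18 = 102^16 · 102^2 ≡ 38 · 55 ≡ 125 (mod 131).

125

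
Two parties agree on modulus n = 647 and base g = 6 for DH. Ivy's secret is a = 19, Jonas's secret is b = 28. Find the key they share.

Jonas sends B = g^b mod n = 6^28 mod 647.
6^1 ≡ 6 (mod 647)
6^2 = (6^1)^2 ≡ 6^2 = 36 ≡ 36 (mod 647)
6^4 = (6^2)^2 ≡ 36^2 = 1296 ≡ 2 (mod 647)
6^8 = (6^4)^2 ≡ 2^2 = 4 ≡ 4 (mod 647)
6^16 = (6^8)^2 ≡ 4^2 = 16 ≡ 16 (mod 647)
6^28 = 6^16 · 6^8 · 6^4 ≡ 16 · 4 · 2 ≡ 128 (mod 647).
So B = 128. Ivy then computes K = B^a mod n = 128^19 mod 647.
128^1 ≡ 128 (mod 647)
128^2 = (128^1)^2 ≡ 128^2 = 16384 ≡ 209 (mod 647)
128^4 = (128^2)^2 ≡ 209^2 = 43681 ≡ 332 (mod 647)
128^8 = (128^4)^2 ≡ 332^2 = 110224 ≡ 234 (mod 647)
128^16 = (128^8)^2 ≡ 234^2 = 54756 ≡ 408 (mod 647)
128^19 = 128^16 · 128^2 · 128^1 ≡ 408 · 209 · 128 ≡ 573 (mod 647).

573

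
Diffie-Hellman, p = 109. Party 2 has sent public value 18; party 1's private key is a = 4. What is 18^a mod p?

9

Shared key K = 18^4 mod 109.
18^1 ≡ 18 (mod 109)
18^2 = (18^1)^2 ≡ 18^2 = 324 ≡ 106 (mod 109)
18^4 = (18^2)^2 ≡ 106^2 = 11236 ≡ 9 (mod 109)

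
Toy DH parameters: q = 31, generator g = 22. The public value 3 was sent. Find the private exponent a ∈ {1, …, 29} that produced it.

23

Try successive powers of 22 modulo 31:
22^1 ≡ 22
22^2 ≡ 19
22^3 ≡ 15
22^4 ≡ 20
22^5 ≡ 6
22^6 ≡ 8
22^7 ≡ 21
22^8 ≡ 28
22^9 ≡ 27
22^10 ≡ 5
22^11 ≡ 17
22^12 ≡ 2
22^13 ≡ 13
22^14 ≡ 7
22^15 ≡ 30
22^16 ≡ 9
22^17 ≡ 12
22^18 ≡ 16
22^19 ≡ 11
22^20 ≡ 25
22^21 ≡ 23
22^22 ≡ 10
22^23 ≡ 3
Found: a = 23.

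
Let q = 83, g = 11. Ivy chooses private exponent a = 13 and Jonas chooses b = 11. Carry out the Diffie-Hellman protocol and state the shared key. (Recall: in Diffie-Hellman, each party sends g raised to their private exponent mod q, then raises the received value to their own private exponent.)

63

Jonas sends B = g^b mod q = 11^11 mod 83.
11^1 ≡ 11 (mod 83)
11^2 = (11^1)^2 ≡ 11^2 = 121 ≡ 38 (mod 83)
11^4 = (11^2)^2 ≡ 38^2 = 1444 ≡ 33 (mod 83)
11^8 = (11^4)^2 ≡ 33^2 = 1089 ≡ 10 (mod 83)
11^11 = 11^8 · 11^2 · 11^1 ≡ 10 · 38 · 11 ≡ 30 (mod 83).
So B = 30. Ivy then computes K = B^a mod q = 30^13 mod 83.
30^1 ≡ 30 (mod 83)
30^2 = (30^1)^2 ≡ 30^2 = 900 ≡ 70 (mod 83)
30^4 = (30^2)^2 ≡ 70^2 = 4900 ≡ 3 (mod 83)
30^8 = (30^4)^2 ≡ 3^2 = 9 ≡ 9 (mod 83)
30^13 = 30^8 · 30^4 · 30^1 ≡ 9 · 3 · 30 ≡ 63 (mod 83).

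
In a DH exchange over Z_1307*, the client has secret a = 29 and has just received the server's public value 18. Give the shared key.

Shared key K = 18^29 mod 1307.
18^1 ≡ 18 (mod 1307)
18^2 = (18^1)^2 ≡ 18^2 = 324 ≡ 324 (mod 1307)
18^4 = (18^2)^2 ≡ 324^2 = 104976 ≡ 416 (mod 1307)
18^8 = (18^4)^2 ≡ 416^2 = 173056 ≡ 532 (mod 1307)
18^16 = (18^8)^2 ≡ 532^2 = 283024 ≡ 712 (mod 1307)
18^29 = 18^16 · 18^8 · 18^4 · 18^1 ≡ 712 · 532 · 416 · 18 ≡ 822 (mod 1307).

822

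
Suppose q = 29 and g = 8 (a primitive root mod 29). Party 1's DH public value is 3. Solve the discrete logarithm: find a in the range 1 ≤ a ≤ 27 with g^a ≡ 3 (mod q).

Try successive powers of 8 modulo 29:
8^1 ≡ 8
8^2 ≡ 6
8^3 ≡ 19
8^4 ≡ 7
8^5 ≡ 27
8^6 ≡ 13
8^7 ≡ 17
8^8 ≡ 20
8^9 ≡ 15
8^10 ≡ 4
8^11 ≡ 3
Found: a = 11.

11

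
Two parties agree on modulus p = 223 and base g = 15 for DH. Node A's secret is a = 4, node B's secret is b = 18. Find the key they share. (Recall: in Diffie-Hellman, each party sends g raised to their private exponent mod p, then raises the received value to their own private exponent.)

112

Node B sends B = g^b mod p = 15^18 mod 223.
15^1 ≡ 15 (mod 223)
15^2 = (15^1)^2 ≡ 15^2 = 225 ≡ 2 (mod 223)
15^4 = (15^2)^2 ≡ 2^2 = 4 ≡ 4 (mod 223)
15^8 = (15^4)^2 ≡ 4^2 = 16 ≡ 16 (mod 223)
15^16 = (15^8)^2 ≡ 16^2 = 256 ≡ 33 (mod 223)
15^18 = 15^16 · 15^2 ≡ 33 · 2 ≡ 66 (mod 223).
So B = 66. Node A then computes K = B^a mod p = 66^4 mod 223.
66^1 ≡ 66 (mod 223)
66^2 = (66^1)^2 ≡ 66^2 = 4356 ≡ 119 (mod 223)
66^4 = (66^2)^2 ≡ 119^2 = 14161 ≡ 112 (mod 223)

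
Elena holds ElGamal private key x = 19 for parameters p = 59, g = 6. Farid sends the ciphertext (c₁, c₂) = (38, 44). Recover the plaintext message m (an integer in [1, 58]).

Shared mask s = c₁^x mod p = 38^19 mod 59.
38^1 ≡ 38 (mod 59)
38^2 = (38^1)^2 ≡ 38^2 = 1444 ≡ 28 (mod 59)
38^4 = (38^2)^2 ≡ 28^2 = 784 ≡ 17 (mod 59)
38^8 = (38^4)^2 ≡ 17^2 = 289 ≡ 53 (mod 59)
38^16 = (38^8)^2 ≡ 53^2 = 2809 ≡ 36 (mod 59)
38^19 = 38^16 · 38^2 · 38^1 ≡ 36 · 28 · 38 ≡ 13 (mod 59).
So s = 13; s⁻¹ ≡ 50 (mod 59).
m = c₂ · s⁻¹ mod 59 = 44 · 50 mod 59 = 17.

17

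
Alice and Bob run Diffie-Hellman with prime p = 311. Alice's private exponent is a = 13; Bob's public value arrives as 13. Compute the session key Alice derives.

32

Shared key K = 13^13 mod 311.
13^1 ≡ 13 (mod 311)
13^2 = (13^1)^2 ≡ 13^2 = 169 ≡ 169 (mod 311)
13^4 = (13^2)^2 ≡ 169^2 = 28561 ≡ 260 (mod 311)
13^8 = (13^4)^2 ≡ 260^2 = 67600 ≡ 113 (mod 311)
13^13 = 13^8 · 13^4 · 13^1 ≡ 113 · 260 · 13 ≡ 32 (mod 311).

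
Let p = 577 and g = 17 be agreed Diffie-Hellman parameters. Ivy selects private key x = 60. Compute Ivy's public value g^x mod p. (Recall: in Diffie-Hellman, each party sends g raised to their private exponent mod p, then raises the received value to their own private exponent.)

Public value = 17^60 mod 577.
17^1 ≡ 17 (mod 577)
17^2 = (17^1)^2 ≡ 17^2 = 289 ≡ 289 (mod 577)
17^4 = (17^2)^2 ≡ 289^2 = 83521 ≡ 433 (mod 577)
17^8 = (17^4)^2 ≡ 433^2 = 187489 ≡ 541 (mod 577)
17^16 = (17^8)^2 ≡ 541^2 = 292681 ≡ 142 (mod 577)
17^32 = (17^16)^2 ≡ 142^2 = 20164 ≡ 546 (mod 577)
17^60 = 17^32 · 17^16 · 17^8 · 17^4 ≡ 546 · 142 · 541 · 433 ≡ 382 (mod 577).

382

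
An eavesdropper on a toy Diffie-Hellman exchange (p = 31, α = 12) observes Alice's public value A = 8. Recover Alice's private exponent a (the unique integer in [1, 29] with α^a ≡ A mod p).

Try successive powers of 12 modulo 31:
12^1 ≡ 12
12^2 ≡ 20
12^3 ≡ 23
12^4 ≡ 28
12^5 ≡ 26
12^6 ≡ 2
12^7 ≡ 24
12^8 ≡ 9
12^9 ≡ 15
12^10 ≡ 25
12^11 ≡ 21
12^12 ≡ 4
12^13 ≡ 17
12^14 ≡ 18
12^15 ≡ 30
12^16 ≡ 19
12^17 ≡ 11
12^18 ≡ 8
Found: a = 18.

18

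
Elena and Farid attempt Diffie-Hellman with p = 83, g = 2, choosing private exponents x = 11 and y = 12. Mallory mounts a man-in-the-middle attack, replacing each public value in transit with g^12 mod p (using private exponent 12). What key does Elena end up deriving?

69

Elena receives Mallory's public value M = 2^12 mod 83 instead of the honest one.
2^1 ≡ 2 (mod 83)
2^2 = (2^1)^2 ≡ 2^2 = 4 ≡ 4 (mod 83)
2^4 = (2^2)^2 ≡ 4^2 = 16 ≡ 16 (mod 83)
2^8 = (2^4)^2 ≡ 16^2 = 256 ≡ 7 (mod 83)
2^12 = 2^8 · 2^4 ≡ 7 · 16 ≡ 29 (mod 83).
So M = 29. Elena computes K = M^11 mod 83.
29^1 ≡ 29 (mod 83)
29^2 = (29^1)^2 ≡ 29^2 = 841 ≡ 11 (mod 83)
29^4 = (29^2)^2 ≡ 11^2 = 121 ≡ 38 (mod 83)
29^8 = (29^4)^2 ≡ 38^2 = 1444 ≡ 33 (mod 83)
29^11 = 29^8 · 29^2 · 29^1 ≡ 33 · 11 · 29 ≡ 69 (mod 83).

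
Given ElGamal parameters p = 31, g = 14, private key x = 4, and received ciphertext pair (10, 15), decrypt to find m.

Shared mask s = c₁^x mod p = 10^4 mod 31.
10^1 ≡ 10 (mod 31)
10^2 = (10^1)^2 ≡ 10^2 = 100 ≡ 7 (mod 31)
10^4 = (10^2)^2 ≡ 7^2 = 49 ≡ 18 (mod 31)
So s = 18; s⁻¹ ≡ 19 (mod 31).
m = c₂ · s⁻¹ mod 31 = 15 · 19 mod 31 = 6.

6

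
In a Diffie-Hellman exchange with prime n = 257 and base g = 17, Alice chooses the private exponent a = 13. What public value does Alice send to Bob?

197

Public value = 17^13 (mod 257).
17^1 ≡ 17 (mod 257)
17^2 = (17^1)^2 ≡ 17^2 = 289 ≡ 32 (mod 257)
17^4 = (17^2)^2 ≡ 32^2 = 1024 ≡ 253 (mod 257)
17^8 = (17^4)^2 ≡ 253^2 = 64009 ≡ 16 (mod 257)
17^13 = 17^8 · 17^4 · 17^1 ≡ 16 · 253 · 17 ≡ 197 (mod 257).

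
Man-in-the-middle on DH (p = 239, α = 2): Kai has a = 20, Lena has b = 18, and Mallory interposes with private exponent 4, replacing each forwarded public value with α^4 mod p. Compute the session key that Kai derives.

91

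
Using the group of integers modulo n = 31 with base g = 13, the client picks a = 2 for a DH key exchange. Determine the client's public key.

14

Public value = 13^{2} \pmod{31}.
13^1 ≡ 13 (mod 31)
13^2 = (13^1)^2 ≡ 13^2 = 169 ≡ 14 (mod 31)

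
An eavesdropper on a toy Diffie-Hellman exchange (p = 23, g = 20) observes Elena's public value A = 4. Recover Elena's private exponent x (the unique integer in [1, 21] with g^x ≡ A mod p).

14

Try successive powers of 20 modulo 23:
20^1 ≡ 20
20^2 ≡ 9
20^3 ≡ 19
20^4 ≡ 12
20^5 ≡ 10
20^6 ≡ 16
20^7 ≡ 21
20^8 ≡ 6
20^9 ≡ 5
20^10 ≡ 8
20^11 ≡ 22
20^12 ≡ 3
20^13 ≡ 14
20^14 ≡ 4
Found: x = 14.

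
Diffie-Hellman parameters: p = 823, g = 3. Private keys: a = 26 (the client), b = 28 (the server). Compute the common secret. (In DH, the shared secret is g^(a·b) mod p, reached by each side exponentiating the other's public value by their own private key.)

4

The client sends A = g^a mod p = 3^26 mod 823.
3^1 ≡ 3 (mod 823)
3^2 = (3^1)^2 ≡ 3^2 = 9 ≡ 9 (mod 823)
3^4 = (3^2)^2 ≡ 9^2 = 81 ≡ 81 (mod 823)
3^8 = (3^4)^2 ≡ 81^2 = 6561 ≡ 800 (mod 823)
3^16 = (3^8)^2 ≡ 800^2 = 640000 ≡ 529 (mod 823)
3^26 = 3^16 · 3^8 · 3^2 ≡ 529 · 800 · 9 ≡ 779 (mod 823).
So A = 779. The server then computes K = A^b mod p = 779^28 mod 823.
779^1 ≡ 779 (mod 823)
779^2 = (779^1)^2 ≡ 779^2 = 606841 ≡ 290 (mod 823)
779^4 = (779^2)^2 ≡ 290^2 = 84100 ≡ 154 (mod 823)
779^8 = (779^4)^2 ≡ 154^2 = 23716 ≡ 672 (mod 823)
779^16 = (779^8)^2 ≡ 672^2 = 451584 ≡ 580 (mod 823)
779^28 = 779^16 · 779^8 · 779^4 ≡ 580 · 672 · 154 ≡ 4 (mod 823).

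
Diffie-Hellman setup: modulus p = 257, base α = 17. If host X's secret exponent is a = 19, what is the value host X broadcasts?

Public value = 17^19 mod 257.
17^1 ≡ 17 (mod 257)
17^2 = (17^1)^2 ≡ 17^2 = 289 ≡ 32 (mod 257)
17^4 = (17^2)^2 ≡ 32^2 = 1024 ≡ 253 (mod 257)
17^8 = (17^4)^2 ≡ 253^2 = 64009 ≡ 16 (mod 257)
17^16 = (17^8)^2 ≡ 16^2 = 256 ≡ 256 (mod 257)
17^19 = 17^16 · 17^2 · 17^1 ≡ 256 · 32 · 17 ≡ 227 (mod 257).

227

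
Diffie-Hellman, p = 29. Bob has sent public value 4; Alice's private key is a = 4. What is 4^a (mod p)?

24

Shared key K = 4^4 mod 29.
4^1 ≡ 4 (mod 29)
4^2 = (4^1)^2 ≡ 4^2 = 16 ≡ 16 (mod 29)
4^4 = (4^2)^2 ≡ 16^2 = 256 ≡ 24 (mod 29)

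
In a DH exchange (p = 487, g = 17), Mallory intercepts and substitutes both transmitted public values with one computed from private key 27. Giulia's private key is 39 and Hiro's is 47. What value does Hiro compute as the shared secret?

Hiro receives Mallory's public value M = 17^27 mod 487 instead of the honest one.
17^1 ≡ 17 (mod 487)
17^2 = (17^1)^2 ≡ 17^2 = 289 ≡ 289 (mod 487)
17^4 = (17^2)^2 ≡ 289^2 = 83521 ≡ 244 (mod 487)
17^8 = (17^4)^2 ≡ 244^2 = 59536 ≡ 122 (mod 487)
17^16 = (17^8)^2 ≡ 122^2 = 14884 ≡ 274 (mod 487)
17^27 = 17^16 · 17^8 · 17^2 · 17^1 ≡ 274 · 122 · 289 · 17 ≡ 267 (mod 487).
So M = 267. Hiro computes K = M^47 mod 487.
267^1 ≡ 267 (mod 487)
267^2 = (267^1)^2 ≡ 267^2 = 71289 ≡ 187 (mod 487)
267^4 = (267^2)^2 ≡ 187^2 = 34969 ≡ 392 (mod 487)
267^8 = (267^4)^2 ≡ 392^2 = 153664 ≡ 259 (mod 487)
267^16 = (267^8)^2 ≡ 259^2 = 67081 ≡ 362 (mod 487)
267^32 = (267^16)^2 ≡ 362^2 = 131044 ≡ 41 (mod 487)
267^47 = 267^32 · 267^8 · 267^4 · 267^2 · 267^1 ≡ 41 · 259 · 392 · 187 · 267 ≡ 300 (mod 487).

300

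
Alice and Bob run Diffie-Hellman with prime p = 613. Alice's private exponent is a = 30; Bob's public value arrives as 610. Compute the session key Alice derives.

Shared key K = 610^30 mod 613.
610^1 ≡ 610 (mod 613)
610^2 = (610^1)^2 ≡ 610^2 = 372100 ≡ 9 (mod 613)
610^4 = (610^2)^2 ≡ 9^2 = 81 ≡ 81 (mod 613)
610^8 = (610^4)^2 ≡ 81^2 = 6561 ≡ 431 (mod 613)
610^16 = (610^8)^2 ≡ 431^2 = 185761 ≡ 22 (mod 613)
610^30 = 610^16 · 610^8 · 610^4 · 610^2 ≡ 22 · 431 · 81 · 9 ≡ 190 (mod 613).

190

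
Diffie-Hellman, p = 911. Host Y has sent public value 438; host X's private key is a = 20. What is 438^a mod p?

Shared key K = 438^20 mod 911.
438^1 ≡ 438 (mod 911)
438^2 = (438^1)^2 ≡ 438^2 = 191844 ≡ 534 (mod 911)
438^4 = (438^2)^2 ≡ 534^2 = 285156 ≡ 13 (mod 911)
438^8 = (438^4)^2 ≡ 13^2 = 169 ≡ 169 (mod 911)
438^16 = (438^8)^2 ≡ 169^2 = 28561 ≡ 320 (mod 911)
438^20 = 438^16 · 438^4 ≡ 320 · 13 ≡ 516 (mod 911).

516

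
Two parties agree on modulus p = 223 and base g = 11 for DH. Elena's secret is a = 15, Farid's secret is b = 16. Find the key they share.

Farid sends B = g^b mod p = 11^16 mod 223.
11^1 ≡ 11 (mod 223)
11^2 = (11^1)^2 ≡ 11^2 = 121 ≡ 121 (mod 223)
11^4 = (11^2)^2 ≡ 121^2 = 14641 ≡ 146 (mod 223)
11^8 = (11^4)^2 ≡ 146^2 = 21316 ≡ 131 (mod 223)
11^16 = (11^8)^2 ≡ 131^2 = 17161 ≡ 213 (mod 223)
So B = 213. Elena then computes K = B^a mod p = 213^15 mod 223.
213^1 ≡ 213 (mod 223)
213^2 = (213^1)^2 ≡ 213^2 = 45369 ≡ 100 (mod 223)
213^4 = (213^2)^2 ≡ 100^2 = 10000 ≡ 188 (mod 223)
213^8 = (213^4)^2 ≡ 188^2 = 35344 ≡ 110 (mod 223)
213^15 = 213^8 · 213^4 · 213^2 · 213^1 ≡ 110 · 188 · 100 · 213 ≡ 128 (mod 223).

128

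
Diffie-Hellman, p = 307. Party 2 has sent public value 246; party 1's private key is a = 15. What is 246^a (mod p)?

182

Shared key K = 246^15 mod 307.
246^1 ≡ 246 (mod 307)
246^2 = (246^1)^2 ≡ 246^2 = 60516 ≡ 37 (mod 307)
246^4 = (246^2)^2 ≡ 37^2 = 1369 ≡ 141 (mod 307)
246^8 = (246^4)^2 ≡ 141^2 = 19881 ≡ 233 (mod 307)
246^15 = 246^8 · 246^4 · 246^2 · 246^1 ≡ 233 · 141 · 37 · 246 ≡ 182 (mod 307).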